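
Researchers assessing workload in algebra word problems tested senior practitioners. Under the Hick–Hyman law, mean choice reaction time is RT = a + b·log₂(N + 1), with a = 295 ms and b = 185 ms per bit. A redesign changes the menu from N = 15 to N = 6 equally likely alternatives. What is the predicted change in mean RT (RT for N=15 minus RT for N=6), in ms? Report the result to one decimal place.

RT(15) = 295 + 185·log₂(16) = 295 + 185·4.0000 = 1035.0000 ms.
RT(6) = 295 + 185·log₂(7) = 295 + 185·2.8074 = 814.3690 ms.
Difference = 1035.0000 − 814.3690 = 220.6310 ≈ 220.6 ms.

220.6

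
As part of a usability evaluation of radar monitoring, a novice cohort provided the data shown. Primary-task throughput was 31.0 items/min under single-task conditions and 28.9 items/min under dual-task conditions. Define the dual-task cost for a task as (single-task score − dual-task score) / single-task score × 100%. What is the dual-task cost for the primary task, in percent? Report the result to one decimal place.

Cost = (31.0 − 28.9) / 31.0 × 100%
     = 2.1000 / 31.0 × 100% = 6.7742%.
≈ 6.8%.

6.8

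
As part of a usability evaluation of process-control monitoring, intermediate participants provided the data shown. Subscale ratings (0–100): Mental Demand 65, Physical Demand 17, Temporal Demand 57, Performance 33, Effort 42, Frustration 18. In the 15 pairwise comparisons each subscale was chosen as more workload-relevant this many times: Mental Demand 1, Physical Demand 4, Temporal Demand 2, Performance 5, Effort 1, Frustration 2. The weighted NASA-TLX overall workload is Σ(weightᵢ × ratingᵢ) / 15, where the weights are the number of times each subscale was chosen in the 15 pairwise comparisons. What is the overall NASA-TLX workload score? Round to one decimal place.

The tallies are the weights (they sum to 15).
Weighted sum = 1·65 + 4·17 + 2·57 + 5·33 + 1·42 + 2·18
            = 65 + 68 + 114 + 165 + 42 + 36 = 490.
Overall workload = 490 / 15 = 32.6667 ≈ 32.7.

32.7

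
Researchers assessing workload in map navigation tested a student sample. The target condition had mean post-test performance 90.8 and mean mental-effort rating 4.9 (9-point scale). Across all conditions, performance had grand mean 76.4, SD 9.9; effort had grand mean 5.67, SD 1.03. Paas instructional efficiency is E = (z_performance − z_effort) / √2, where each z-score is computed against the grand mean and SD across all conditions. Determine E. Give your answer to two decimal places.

1.56

z_performance = (90.8 − 76.4) / 9.9 = 14.4000 / 9.9 = 1.4545.
z_effort = (4.9 − 5.67) / 1.03 = -0.7700 / 1.03 = -0.7476.
z_P − z_E = 1.4545 − (-0.7476) = 2.2021.
E = 2.2021 / √2 = 2.2021 / 1.41421 = 1.5571 ≈ 1.56.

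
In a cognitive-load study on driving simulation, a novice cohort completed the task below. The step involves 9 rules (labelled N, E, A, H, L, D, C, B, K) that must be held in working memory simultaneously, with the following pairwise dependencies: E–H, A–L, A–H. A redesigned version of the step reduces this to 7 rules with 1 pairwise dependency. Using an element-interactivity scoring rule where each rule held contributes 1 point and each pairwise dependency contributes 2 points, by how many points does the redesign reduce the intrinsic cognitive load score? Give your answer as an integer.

6

Original: 9 × 1 + 3 × 2 = 9 + 6 = 15.
Redesigned: 7 × 1 + 1 × 2 = 7 + 2 = 9.
Reduction = 15 − 9 = 6.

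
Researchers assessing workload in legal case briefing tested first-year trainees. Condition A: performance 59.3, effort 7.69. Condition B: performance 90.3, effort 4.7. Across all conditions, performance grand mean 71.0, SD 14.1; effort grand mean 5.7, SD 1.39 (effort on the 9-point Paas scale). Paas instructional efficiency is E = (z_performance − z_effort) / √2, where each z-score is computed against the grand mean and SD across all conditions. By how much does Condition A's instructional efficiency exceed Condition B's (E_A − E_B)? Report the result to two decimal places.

-3.08

Condition A: z_P = (59.3 − 71.0)/14.1 = -0.8298; z_E = (7.69 − 5.7)/1.39 = 1.4317; E_A = (-0.8298 − 1.4317)/√2 = -1.5991.
Condition B: z_P = (90.3 − 71.0)/14.1 = 1.3688; z_E = (4.7 − 5.7)/1.39 = -0.7194; E_B = (1.3688 − (-0.7194))/√2 = 1.4766.
E_A − E_B = -1.5991 − 1.4766 = -3.0757 ≈ -3.08.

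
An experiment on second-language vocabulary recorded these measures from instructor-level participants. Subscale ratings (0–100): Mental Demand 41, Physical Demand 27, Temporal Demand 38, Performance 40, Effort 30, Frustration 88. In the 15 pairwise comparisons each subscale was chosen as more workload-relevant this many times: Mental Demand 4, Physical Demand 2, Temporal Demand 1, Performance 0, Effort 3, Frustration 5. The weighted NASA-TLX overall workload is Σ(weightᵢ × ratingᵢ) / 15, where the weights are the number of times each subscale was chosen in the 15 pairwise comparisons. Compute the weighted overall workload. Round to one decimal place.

52.4

The tallies are the weights (they sum to 15).
Weighted sum = 4·41 + 2·27 + 1·38 + 0·40 + 3·30 + 5·88
            = 164 + 54 + 38 + 0 + 90 + 440 = 786.
Overall workload = 786 / 15 = 52.4000 ≈ 52.4.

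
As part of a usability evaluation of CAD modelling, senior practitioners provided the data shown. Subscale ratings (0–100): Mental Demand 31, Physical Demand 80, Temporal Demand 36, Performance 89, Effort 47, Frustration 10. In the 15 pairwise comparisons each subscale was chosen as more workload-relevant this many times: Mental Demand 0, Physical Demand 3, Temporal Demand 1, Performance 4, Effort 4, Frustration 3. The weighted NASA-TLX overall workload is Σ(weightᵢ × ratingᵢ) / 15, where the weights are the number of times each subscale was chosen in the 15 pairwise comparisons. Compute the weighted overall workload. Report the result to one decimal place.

56.7

The tallies are the weights (they sum to 15).
Weighted sum = 0·31 + 3·80 + 1·36 + 4·89 + 4·47 + 3·10
            = 0 + 240 + 36 + 356 + 188 + 30 = 850.
Overall workload = 850 / 15 = 56.6667 ≈ 56.7.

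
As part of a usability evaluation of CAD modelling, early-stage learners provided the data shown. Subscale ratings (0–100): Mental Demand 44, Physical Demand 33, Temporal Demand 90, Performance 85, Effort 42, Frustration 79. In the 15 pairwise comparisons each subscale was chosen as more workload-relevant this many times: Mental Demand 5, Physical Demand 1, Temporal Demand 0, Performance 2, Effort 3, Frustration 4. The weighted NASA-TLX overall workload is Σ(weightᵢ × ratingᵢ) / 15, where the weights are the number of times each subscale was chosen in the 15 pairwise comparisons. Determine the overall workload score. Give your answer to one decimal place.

57.7

The tallies are the weights (they sum to 15).
Weighted sum = 5·44 + 1·33 + 0·90 + 2·85 + 3·42 + 4·79
            = 220 + 33 + 0 + 170 + 126 + 316 = 865.
Overall workload = 865 / 15 = 57.6667 ≈ 57.7.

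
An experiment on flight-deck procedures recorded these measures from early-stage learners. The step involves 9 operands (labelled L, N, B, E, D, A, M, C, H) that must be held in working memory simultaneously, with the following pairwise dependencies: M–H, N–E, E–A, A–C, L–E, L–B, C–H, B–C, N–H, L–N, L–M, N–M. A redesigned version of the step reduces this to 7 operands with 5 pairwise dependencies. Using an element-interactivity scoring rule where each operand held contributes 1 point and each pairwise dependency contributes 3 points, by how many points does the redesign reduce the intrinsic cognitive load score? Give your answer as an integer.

23

Original: 9 × 1 + 12 × 3 = 9 + 36 = 45.
Redesigned: 7 × 1 + 5 × 3 = 7 + 15 = 22.
Reduction = 45 − 22 = 23.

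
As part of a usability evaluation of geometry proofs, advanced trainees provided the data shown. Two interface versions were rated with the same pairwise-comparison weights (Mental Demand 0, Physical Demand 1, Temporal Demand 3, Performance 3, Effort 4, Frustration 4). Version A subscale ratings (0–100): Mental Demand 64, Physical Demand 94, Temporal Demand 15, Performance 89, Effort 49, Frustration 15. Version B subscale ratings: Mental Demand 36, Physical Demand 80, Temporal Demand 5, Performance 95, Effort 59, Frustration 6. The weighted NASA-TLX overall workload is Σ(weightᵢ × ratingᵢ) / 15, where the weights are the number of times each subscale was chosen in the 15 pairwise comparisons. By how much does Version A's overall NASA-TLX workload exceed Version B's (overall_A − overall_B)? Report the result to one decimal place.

Version A weighted sum = 0·64 + 1·94 + 3·15 + 3·89 + 4·49 + 4·15 = 0 + 94 + 45 + 267 + 196 + 60 = 662; overall_A = 662/15 = 44.1333.
Version B weighted sum = 0·36 + 1·80 + 3·5 + 3·95 + 4·59 + 4·6 = 0 + 80 + 15 + 285 + 236 + 24 = 640; overall_B = 640/15 = 42.6667.
Difference = 44.1333 − 42.6667 = 1.4666 ≈ 1.5.

1.5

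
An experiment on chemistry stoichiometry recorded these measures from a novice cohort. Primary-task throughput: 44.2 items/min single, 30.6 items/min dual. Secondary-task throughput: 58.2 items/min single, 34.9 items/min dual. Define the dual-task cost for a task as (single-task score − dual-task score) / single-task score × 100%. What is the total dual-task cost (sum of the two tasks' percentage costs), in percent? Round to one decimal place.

Primary cost = (44.2 − 30.6) / 44.2 × 100% = 30.7692%.
Secondary cost = (58.2 − 34.9) / 58.2 × 100% = 40.0344%.
Total = 30.7692% + 40.0344% = 70.8036% ≈ 70.8%.

70.8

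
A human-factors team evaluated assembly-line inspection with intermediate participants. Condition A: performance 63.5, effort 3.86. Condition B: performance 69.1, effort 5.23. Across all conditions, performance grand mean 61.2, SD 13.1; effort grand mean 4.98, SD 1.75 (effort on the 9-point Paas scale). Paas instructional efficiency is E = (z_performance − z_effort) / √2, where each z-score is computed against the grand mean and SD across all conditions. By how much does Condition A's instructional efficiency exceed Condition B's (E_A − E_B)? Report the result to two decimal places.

Condition A: z_P = (63.5 − 61.2)/13.1 = 0.1756; z_E = (3.86 − 4.98)/1.75 = -0.6400; E_A = (0.1756 − (-0.6400))/√2 = 0.5767.
Condition B: z_P = (69.1 − 61.2)/13.1 = 0.6031; z_E = (5.23 − 4.98)/1.75 = 0.1429; E_B = (0.6031 − 0.1429)/√2 = 0.3254.
E_A − E_B = 0.5767 − 0.3254 = 0.2513 ≈ 0.25.

0.25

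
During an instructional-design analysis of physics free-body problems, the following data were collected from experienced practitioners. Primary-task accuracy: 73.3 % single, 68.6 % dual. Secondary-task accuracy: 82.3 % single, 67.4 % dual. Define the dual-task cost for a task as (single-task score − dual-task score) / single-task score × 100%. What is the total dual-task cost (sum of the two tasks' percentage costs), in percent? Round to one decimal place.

Primary cost = (73.3 − 68.6) / 73.3 × 100% = 6.4120%.
Secondary cost = (82.3 − 67.4) / 82.3 × 100% = 18.1045%.
Total = 6.4120% + 18.1045% = 24.5165% ≈ 24.5%.

24.5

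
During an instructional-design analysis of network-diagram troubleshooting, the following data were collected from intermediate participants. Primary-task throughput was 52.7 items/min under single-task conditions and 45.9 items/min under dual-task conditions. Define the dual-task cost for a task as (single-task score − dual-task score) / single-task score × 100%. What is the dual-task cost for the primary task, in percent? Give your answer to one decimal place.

12.9

Cost = (52.7 − 45.9) / 52.7 × 100%
     = 6.8000 / 52.7 × 100% = 12.9032%.
≈ 12.9%.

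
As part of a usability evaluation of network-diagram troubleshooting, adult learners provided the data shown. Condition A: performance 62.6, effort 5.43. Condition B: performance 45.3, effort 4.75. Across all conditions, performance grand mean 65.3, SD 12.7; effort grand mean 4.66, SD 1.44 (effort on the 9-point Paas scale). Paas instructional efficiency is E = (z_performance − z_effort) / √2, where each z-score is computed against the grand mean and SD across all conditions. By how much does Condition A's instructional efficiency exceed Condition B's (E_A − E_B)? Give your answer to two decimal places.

0.63

Condition A: z_P = (62.6 − 65.3)/12.7 = -0.2126; z_E = (5.43 − 4.66)/1.44 = 0.5347; E_A = (-0.2126 − 0.5347)/√2 = -0.5284.
Condition B: z_P = (45.3 − 65.3)/12.7 = -1.5748; z_E = (4.75 − 4.66)/1.44 = 0.0625; E_B = (-1.5748 − 0.0625)/√2 = -1.1577.
E_A − E_B = -0.5284 − (-1.1577) = 0.6293 ≈ 0.63.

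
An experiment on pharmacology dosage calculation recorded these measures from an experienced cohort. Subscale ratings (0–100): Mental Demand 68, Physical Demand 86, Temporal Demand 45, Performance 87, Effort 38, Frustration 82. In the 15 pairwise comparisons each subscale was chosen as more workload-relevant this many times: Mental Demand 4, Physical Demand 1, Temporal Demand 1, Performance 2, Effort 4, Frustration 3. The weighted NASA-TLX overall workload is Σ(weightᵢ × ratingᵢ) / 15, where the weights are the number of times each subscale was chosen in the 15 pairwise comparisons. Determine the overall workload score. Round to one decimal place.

65.0

The tallies are the weights (they sum to 15).
Weighted sum = 4·68 + 1·86 + 1·45 + 2·87 + 4·38 + 3·82
            = 272 + 86 + 45 + 174 + 152 + 246 = 975.
Overall workload = 975 / 15 = 65.0000 ≈ 65.0.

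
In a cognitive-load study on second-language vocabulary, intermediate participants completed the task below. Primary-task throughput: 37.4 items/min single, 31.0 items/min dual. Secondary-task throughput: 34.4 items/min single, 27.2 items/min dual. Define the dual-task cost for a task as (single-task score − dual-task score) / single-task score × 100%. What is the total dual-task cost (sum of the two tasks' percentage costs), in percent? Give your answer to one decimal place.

38.0

Primary cost = (37.4 − 31.0) / 37.4 × 100% = 17.1123%.
Secondary cost = (34.4 − 27.2) / 34.4 × 100% = 20.9302%.
Total = 17.1123% + 20.9302% = 38.0425% ≈ 38.0%.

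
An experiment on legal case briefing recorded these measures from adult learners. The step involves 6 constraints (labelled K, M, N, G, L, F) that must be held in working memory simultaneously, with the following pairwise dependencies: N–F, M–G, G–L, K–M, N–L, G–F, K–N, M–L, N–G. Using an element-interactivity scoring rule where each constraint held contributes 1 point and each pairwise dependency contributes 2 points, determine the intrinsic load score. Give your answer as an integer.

24

Count of constraints held simultaneously: 6.
Count of pairwise dependencies listed: 9.
Element contribution: 6 × 1 = 6.
Interaction contribution: 9 × 2 = 18.
Intrinsic load = 6 + 18 = 24.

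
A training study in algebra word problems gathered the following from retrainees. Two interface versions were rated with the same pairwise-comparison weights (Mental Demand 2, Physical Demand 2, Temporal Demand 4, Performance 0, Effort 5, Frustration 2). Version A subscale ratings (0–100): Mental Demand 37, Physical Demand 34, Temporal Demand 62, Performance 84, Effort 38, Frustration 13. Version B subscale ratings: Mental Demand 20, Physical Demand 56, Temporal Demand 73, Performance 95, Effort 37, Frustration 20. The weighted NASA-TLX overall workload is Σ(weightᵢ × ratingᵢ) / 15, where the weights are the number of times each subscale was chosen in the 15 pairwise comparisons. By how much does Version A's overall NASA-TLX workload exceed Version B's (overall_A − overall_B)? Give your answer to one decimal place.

-4.2

Version A weighted sum = 2·37 + 2·34 + 4·62 + 0·84 + 5·38 + 2·13 = 74 + 68 + 248 + 0 + 190 + 26 = 606; overall_A = 606/15 = 40.4000.
Version B weighted sum = 2·20 + 2·56 + 4·73 + 0·95 + 5·37 + 2·20 = 40 + 112 + 292 + 0 + 185 + 40 = 669; overall_B = 669/15 = 44.6000.
Difference = 40.4000 − 44.6000 = -4.2000 ≈ -4.2.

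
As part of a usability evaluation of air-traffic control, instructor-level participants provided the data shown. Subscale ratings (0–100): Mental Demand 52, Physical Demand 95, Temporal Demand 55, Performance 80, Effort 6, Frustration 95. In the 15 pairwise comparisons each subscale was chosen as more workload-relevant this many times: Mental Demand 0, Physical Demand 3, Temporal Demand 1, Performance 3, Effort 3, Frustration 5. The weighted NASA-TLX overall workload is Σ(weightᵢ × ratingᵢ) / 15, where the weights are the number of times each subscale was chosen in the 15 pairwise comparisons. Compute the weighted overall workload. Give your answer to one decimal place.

71.5

The tallies are the weights (they sum to 15).
Weighted sum = 0·52 + 3·95 + 1·55 + 3·80 + 3·6 + 5·95
            = 0 + 285 + 55 + 240 + 18 + 475 = 1073.
Overall workload = 1073 / 15 = 71.5333 ≈ 71.5.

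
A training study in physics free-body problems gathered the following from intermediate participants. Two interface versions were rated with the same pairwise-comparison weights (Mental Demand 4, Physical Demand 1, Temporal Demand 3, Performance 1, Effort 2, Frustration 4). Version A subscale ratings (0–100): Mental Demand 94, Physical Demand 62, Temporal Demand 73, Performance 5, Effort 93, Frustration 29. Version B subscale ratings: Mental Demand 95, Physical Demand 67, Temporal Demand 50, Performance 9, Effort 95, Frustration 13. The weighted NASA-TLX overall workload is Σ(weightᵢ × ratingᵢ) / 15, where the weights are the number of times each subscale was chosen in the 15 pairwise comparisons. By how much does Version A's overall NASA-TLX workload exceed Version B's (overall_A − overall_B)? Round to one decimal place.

Version A weighted sum = 4·94 + 1·62 + 3·73 + 1·5 + 2·93 + 4·29 = 376 + 62 + 219 + 5 + 186 + 116 = 964; overall_A = 964/15 = 64.2667.
Version B weighted sum = 4·95 + 1·67 + 3·50 + 1·9 + 2·95 + 4·13 = 380 + 67 + 150 + 9 + 190 + 52 = 848; overall_B = 848/15 = 56.5333.
Difference = 64.2667 − 56.5333 = 7.7334 ≈ 7.7.

7.7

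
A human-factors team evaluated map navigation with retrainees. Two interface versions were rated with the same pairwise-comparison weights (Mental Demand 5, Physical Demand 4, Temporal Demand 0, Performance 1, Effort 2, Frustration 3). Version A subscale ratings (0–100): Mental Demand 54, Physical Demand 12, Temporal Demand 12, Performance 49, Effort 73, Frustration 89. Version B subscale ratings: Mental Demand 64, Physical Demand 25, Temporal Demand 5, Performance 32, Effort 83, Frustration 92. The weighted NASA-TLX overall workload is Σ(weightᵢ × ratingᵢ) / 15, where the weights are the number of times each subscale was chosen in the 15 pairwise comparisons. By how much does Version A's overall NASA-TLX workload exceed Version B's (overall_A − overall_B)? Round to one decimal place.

Version A weighted sum = 5·54 + 4·12 + 0·12 + 1·49 + 2·73 + 3·89 = 270 + 48 + 0 + 49 + 146 + 267 = 780; overall_A = 780/15 = 52.0000.
Version B weighted sum = 5·64 + 4·25 + 0·5 + 1·32 + 2·83 + 3·92 = 320 + 100 + 0 + 32 + 166 + 276 = 894; overall_B = 894/15 = 59.6000.
Difference = 52.0000 − 59.6000 = -7.6000 ≈ -7.6.

-7.6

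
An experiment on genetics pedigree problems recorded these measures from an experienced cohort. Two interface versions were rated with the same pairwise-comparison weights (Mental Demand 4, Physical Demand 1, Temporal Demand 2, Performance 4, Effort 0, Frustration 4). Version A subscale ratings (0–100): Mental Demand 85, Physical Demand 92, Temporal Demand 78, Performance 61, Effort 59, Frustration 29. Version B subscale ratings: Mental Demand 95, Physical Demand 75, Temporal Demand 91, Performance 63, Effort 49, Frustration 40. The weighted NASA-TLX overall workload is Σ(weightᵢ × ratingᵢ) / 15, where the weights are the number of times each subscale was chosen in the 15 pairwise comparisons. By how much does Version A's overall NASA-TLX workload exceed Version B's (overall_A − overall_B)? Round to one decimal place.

-6.7

Version A weighted sum = 4·85 + 1·92 + 2·78 + 4·61 + 0·59 + 4·29 = 340 + 92 + 156 + 244 + 0 + 116 = 948; overall_A = 948/15 = 63.2000.
Version B weighted sum = 4·95 + 1·75 + 2·91 + 4·63 + 0·49 + 4·40 = 380 + 75 + 182 + 252 + 0 + 160 = 1049; overall_B = 1049/15 = 69.9333.
Difference = 63.2000 − 69.9333 = -6.7333 ≈ -6.7.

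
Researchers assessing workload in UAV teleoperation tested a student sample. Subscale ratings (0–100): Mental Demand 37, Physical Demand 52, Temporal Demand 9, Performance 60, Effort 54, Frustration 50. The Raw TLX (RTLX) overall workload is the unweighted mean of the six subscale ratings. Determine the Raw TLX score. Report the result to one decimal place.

Sum of ratings = 37 + 52 + 9 + 60 + 54 + 50 = 262.
RTLX = 262 / 6 = 43.6667 ≈ 43.7.

43.7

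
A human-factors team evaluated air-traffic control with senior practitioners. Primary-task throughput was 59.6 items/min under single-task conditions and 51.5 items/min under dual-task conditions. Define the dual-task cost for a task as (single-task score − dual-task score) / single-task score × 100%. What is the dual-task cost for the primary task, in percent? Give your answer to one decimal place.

Cost = (59.6 − 51.5) / 59.6 × 100%
     = 8.1000 / 59.6 × 100% = 13.5906%.
≈ 13.6%.

13.6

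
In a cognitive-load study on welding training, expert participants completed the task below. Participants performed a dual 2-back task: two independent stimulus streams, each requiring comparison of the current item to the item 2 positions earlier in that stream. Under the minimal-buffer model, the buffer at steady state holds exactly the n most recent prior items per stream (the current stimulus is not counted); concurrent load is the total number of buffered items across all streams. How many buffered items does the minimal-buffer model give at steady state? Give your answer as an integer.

4

Each stream's buffer holds its 2 most recent prior items.
Two independent streams: 2 × 2 = 4 buffered items at steady state.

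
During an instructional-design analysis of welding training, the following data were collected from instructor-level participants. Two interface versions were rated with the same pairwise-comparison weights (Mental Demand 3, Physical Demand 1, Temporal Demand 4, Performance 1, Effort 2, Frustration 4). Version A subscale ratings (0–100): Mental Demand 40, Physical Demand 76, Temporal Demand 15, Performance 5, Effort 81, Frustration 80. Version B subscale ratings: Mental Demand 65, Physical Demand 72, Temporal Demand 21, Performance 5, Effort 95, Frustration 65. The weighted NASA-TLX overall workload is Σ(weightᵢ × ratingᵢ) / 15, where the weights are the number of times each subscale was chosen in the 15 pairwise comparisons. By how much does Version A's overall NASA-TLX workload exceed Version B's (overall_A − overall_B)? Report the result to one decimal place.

-4.2

Version A weighted sum = 3·40 + 1·76 + 4·15 + 1·5 + 2·81 + 4·80 = 120 + 76 + 60 + 5 + 162 + 320 = 743; overall_A = 743/15 = 49.5333.
Version B weighted sum = 3·65 + 1·72 + 4·21 + 1·5 + 2·95 + 4·65 = 195 + 72 + 84 + 5 + 190 + 260 = 806; overall_B = 806/15 = 53.7333.
Difference = 49.5333 − 53.7333 = -4.2000 ≈ -4.2.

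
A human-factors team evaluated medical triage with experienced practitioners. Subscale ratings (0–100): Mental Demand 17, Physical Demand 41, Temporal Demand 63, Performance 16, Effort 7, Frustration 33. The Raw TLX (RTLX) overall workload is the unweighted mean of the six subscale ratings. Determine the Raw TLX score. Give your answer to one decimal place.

29.5

Sum of ratings = 17 + 41 + 63 + 16 + 7 + 33 = 177.
RTLX = 177 / 6 = 29.5000 ≈ 29.5.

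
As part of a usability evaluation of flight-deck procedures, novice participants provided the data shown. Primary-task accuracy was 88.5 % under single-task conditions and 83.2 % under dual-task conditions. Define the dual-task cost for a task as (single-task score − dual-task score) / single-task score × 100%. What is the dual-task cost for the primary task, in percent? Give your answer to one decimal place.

Cost = (88.5 − 83.2) / 88.5 × 100%
     = 5.3000 / 88.5 × 100% = 5.9887%.
≈ 6.0%.

6.0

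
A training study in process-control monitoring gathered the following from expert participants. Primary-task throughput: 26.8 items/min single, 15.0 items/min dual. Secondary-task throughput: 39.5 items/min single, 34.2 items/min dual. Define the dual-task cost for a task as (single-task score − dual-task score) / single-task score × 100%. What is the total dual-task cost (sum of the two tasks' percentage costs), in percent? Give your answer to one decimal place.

Primary cost = (26.8 − 15.0) / 26.8 × 100% = 44.0299%.
Secondary cost = (39.5 − 34.2) / 39.5 × 100% = 13.4177%.
Total = 44.0299% + 13.4177% = 57.4476% ≈ 57.4%.

57.4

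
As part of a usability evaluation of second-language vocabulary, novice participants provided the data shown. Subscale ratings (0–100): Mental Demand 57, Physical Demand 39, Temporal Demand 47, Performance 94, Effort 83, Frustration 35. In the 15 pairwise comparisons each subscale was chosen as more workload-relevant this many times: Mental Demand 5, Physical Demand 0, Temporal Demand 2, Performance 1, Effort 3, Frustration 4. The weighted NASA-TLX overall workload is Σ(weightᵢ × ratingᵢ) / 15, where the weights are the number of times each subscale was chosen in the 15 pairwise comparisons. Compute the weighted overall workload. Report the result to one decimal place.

The tallies are the weights (they sum to 15).
Weighted sum = 5·57 + 0·39 + 2·47 + 1·94 + 3·83 + 4·35
            = 285 + 0 + 94 + 94 + 249 + 140 = 862.
Overall workload = 862 / 15 = 57.4667 ≈ 57.5.

57.5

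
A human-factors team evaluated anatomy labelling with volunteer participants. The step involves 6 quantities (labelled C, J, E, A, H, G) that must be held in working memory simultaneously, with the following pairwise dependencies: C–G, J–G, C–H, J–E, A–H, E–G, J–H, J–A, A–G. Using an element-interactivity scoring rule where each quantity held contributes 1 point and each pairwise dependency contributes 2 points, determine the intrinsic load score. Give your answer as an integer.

Count of quantities held simultaneously: 6.
Count of pairwise dependencies listed: 9.
Element contribution: 6 × 1 = 6.
Interaction contribution: 9 × 2 = 18.
Intrinsic load = 6 + 18 = 24.

24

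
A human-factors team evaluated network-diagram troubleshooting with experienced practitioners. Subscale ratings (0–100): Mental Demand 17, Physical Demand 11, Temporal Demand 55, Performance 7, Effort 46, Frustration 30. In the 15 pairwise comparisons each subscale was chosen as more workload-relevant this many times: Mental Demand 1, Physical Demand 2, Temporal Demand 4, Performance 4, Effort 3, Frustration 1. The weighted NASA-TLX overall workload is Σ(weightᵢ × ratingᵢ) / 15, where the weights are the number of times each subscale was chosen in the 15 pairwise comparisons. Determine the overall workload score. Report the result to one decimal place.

The tallies are the weights (they sum to 15).
Weighted sum = 1·17 + 2·11 + 4·55 + 4·7 + 3·46 + 1·30
            = 17 + 22 + 220 + 28 + 138 + 30 = 455.
Overall workload = 455 / 15 = 30.3333 ≈ 30.3.

30.3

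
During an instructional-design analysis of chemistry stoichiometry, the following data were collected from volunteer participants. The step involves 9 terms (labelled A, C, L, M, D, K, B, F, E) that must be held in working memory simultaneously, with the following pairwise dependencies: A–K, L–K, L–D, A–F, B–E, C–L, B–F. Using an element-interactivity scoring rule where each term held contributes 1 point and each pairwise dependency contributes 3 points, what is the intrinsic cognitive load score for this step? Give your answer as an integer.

Count of terms held simultaneously: 9.
Count of pairwise dependencies listed: 7.
Element contribution: 9 × 1 = 9.
Interaction contribution: 7 × 3 = 21.
Intrinsic load = 9 + 21 = 30.

30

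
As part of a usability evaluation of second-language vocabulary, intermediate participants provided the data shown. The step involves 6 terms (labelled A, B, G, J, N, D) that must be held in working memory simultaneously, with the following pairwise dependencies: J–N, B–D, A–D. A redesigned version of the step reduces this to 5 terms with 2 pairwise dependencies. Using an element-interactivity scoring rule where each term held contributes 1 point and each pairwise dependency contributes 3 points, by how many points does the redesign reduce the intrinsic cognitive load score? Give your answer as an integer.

Original: 6 × 1 + 3 × 3 = 6 + 9 = 15.
Redesigned: 5 × 1 + 2 × 3 = 5 + 6 = 11.
Reduction = 15 − 11 = 4.

4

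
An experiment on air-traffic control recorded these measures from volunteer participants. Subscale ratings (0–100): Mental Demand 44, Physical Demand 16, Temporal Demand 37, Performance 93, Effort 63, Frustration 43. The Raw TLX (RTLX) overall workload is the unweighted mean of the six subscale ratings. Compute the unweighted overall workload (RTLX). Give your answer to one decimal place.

Sum of ratings = 44 + 16 + 37 + 93 + 63 + 43 = 296.
RTLX = 296 / 6 = 49.3333 ≈ 49.3.

49.3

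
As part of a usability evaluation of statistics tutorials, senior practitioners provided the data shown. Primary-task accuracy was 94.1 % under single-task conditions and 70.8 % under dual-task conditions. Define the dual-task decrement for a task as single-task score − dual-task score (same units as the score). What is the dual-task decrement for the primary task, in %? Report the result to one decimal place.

23.3

Decrement = 94.1 − 70.8 = 23.3000 % ≈ 23.3 %.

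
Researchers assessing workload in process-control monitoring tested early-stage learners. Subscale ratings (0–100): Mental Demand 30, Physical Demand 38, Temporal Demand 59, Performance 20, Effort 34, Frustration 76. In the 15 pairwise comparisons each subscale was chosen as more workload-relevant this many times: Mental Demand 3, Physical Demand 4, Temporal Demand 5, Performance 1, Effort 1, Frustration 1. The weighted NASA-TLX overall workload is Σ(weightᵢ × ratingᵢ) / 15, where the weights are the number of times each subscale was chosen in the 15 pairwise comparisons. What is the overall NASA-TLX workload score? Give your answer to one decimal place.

44.5

The tallies are the weights (they sum to 15).
Weighted sum = 3·30 + 4·38 + 5·59 + 1·20 + 1·34 + 1·76
            = 90 + 152 + 295 + 20 + 34 + 76 = 667.
Overall workload = 667 / 15 = 44.4667 ≈ 44.5.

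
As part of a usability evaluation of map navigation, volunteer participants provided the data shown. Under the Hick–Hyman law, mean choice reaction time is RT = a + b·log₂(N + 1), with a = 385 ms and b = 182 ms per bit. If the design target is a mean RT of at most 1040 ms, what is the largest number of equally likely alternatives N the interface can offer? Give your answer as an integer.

11

Set 385 + 182·log₂(N + 1) ≤ 1040.
log₂(N + 1) ≤ (1040 − 385) / 182 = 3.5989.
N + 1 ≤ 2^3.5989 = 12.1165.
N ≤ 11.1165, so the largest integer N is 11.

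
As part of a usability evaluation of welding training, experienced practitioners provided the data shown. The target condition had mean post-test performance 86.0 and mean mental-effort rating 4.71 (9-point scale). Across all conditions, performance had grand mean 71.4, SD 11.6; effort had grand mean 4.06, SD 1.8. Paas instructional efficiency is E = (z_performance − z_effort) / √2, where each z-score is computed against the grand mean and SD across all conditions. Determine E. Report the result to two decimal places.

0.63

z_performance = (86.0 − 71.4) / 11.6 = 14.6000 / 11.6 = 1.2586.
z_effort = (4.71 − 4.06) / 1.8 = 0.6500 / 1.8 = 0.3611.
z_P − z_E = 1.2586 − 0.3611 = 0.8975.
E = 0.8975 / √2 = 0.8975 / 1.41421 = 0.6346 ≈ 0.63.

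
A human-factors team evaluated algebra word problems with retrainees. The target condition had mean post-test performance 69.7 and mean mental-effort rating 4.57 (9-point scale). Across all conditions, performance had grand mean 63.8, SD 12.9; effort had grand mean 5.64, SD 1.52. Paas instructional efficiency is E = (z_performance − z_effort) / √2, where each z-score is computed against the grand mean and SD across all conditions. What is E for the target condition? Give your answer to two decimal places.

0.82

z_performance = (69.7 − 63.8) / 12.9 = 5.9000 / 12.9 = 0.4574.
z_effort = (4.57 − 5.64) / 1.52 = -1.0700 / 1.52 = -0.7039.
z_P − z_E = 0.4574 − (-0.7039) = 1.1613.
E = 1.1613 / √2 = 1.1613 / 1.41421 = 0.8212 ≈ 0.82.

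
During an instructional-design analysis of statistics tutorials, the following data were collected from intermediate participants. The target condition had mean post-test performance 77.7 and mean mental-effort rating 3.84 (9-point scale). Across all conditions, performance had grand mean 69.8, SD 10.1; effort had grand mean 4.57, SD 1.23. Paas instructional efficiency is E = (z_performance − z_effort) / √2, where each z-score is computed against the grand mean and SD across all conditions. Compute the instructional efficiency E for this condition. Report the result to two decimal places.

z_performance = (77.7 − 69.8) / 10.1 = 7.9000 / 10.1 = 0.7822.
z_effort = (3.84 − 4.57) / 1.23 = -0.7300 / 1.23 = -0.5935.
z_P − z_E = 0.7822 − (-0.5935) = 1.3757.
E = 1.3757 / √2 = 1.3757 / 1.41421 = 0.9728 ≈ 0.97.

0.97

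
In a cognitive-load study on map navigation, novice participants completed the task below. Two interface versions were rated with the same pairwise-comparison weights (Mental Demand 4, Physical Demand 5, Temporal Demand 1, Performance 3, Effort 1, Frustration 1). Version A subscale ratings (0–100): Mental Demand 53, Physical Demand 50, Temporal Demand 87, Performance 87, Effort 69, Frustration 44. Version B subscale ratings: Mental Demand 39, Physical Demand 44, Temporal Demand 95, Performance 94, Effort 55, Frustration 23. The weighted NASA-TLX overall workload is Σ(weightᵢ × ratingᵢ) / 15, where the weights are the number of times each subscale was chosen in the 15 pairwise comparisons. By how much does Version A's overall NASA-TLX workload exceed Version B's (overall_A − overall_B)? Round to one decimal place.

6.1

Version A weighted sum = 4·53 + 5·50 + 1·87 + 3·87 + 1·69 + 1·44 = 212 + 250 + 87 + 261 + 69 + 44 = 923; overall_A = 923/15 = 61.5333.
Version B weighted sum = 4·39 + 5·44 + 1·95 + 3·94 + 1·55 + 1·23 = 156 + 220 + 95 + 282 + 55 + 23 = 831; overall_B = 831/15 = 55.4000.
Difference = 61.5333 − 55.4000 = 6.1333 ≈ 6.1.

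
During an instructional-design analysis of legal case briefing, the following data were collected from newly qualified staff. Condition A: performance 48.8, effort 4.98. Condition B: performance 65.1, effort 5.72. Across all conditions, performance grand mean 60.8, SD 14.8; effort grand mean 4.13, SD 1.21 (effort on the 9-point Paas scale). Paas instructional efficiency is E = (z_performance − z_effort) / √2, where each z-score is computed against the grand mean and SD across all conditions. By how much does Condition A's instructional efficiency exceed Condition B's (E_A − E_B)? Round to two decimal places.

Condition A: z_P = (48.8 − 60.8)/14.8 = -0.8108; z_E = (4.98 − 4.13)/1.21 = 0.7025; E_A = (-0.8108 − 0.7025)/√2 = -1.0701.
Condition B: z_P = (65.1 − 60.8)/14.8 = 0.2905; z_E = (5.72 − 4.13)/1.21 = 1.3140; E_B = (0.2905 − 1.3140)/√2 = -0.7237.
E_A − E_B = -1.0701 − (-0.7237) = -0.3464 ≈ -0.35.

-0.35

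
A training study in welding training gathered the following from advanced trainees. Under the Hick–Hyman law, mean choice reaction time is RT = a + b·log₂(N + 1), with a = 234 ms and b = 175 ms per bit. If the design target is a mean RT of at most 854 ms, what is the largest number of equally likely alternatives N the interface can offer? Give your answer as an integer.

Set 234 + 175·log₂(N + 1) ≤ 854.
log₂(N + 1) ≤ (854 − 234) / 175 = 3.5429.
N + 1 ≤ 2^3.5429 = 11.6552.
N ≤ 10.6552, so the largest integer N is 10.

10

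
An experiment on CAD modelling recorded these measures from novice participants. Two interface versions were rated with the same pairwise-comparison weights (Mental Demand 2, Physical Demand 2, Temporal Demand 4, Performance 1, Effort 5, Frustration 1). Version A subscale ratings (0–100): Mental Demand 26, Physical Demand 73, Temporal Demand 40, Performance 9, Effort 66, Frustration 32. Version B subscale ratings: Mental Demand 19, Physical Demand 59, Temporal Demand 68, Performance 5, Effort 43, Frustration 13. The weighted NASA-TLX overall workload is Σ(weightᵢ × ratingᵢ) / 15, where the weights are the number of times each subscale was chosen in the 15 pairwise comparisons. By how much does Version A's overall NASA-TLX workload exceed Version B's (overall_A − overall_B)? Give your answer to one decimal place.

Version A weighted sum = 2·26 + 2·73 + 4·40 + 1·9 + 5·66 + 1·32 = 52 + 146 + 160 + 9 + 330 + 32 = 729; overall_A = 729/15 = 48.6000.
Version B weighted sum = 2·19 + 2·59 + 4·68 + 1·5 + 5·43 + 1·13 = 38 + 118 + 272 + 5 + 215 + 13 = 661; overall_B = 661/15 = 44.0667.
Difference = 48.6000 − 44.0667 = 4.5333 ≈ 4.5.

4.5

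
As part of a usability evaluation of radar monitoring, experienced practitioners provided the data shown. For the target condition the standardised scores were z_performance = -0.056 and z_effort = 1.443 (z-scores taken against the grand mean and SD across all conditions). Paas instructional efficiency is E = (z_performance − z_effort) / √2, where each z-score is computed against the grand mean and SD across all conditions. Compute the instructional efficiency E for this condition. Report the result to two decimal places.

z_P − z_E = -0.056 − 1.443 = -1.4990.
E = -1.4990 / √2 = -1.4990 / 1.41421 = -1.0600 ≈ -1.06.

-1.06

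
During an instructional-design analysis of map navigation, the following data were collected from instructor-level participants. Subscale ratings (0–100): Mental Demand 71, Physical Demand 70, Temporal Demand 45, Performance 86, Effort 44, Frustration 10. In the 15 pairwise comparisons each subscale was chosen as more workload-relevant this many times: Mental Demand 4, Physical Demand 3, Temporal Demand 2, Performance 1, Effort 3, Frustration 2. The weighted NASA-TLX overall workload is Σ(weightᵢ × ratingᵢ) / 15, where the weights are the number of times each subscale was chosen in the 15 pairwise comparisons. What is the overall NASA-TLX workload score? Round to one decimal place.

54.8

The tallies are the weights (they sum to 15).
Weighted sum = 4·71 + 3·70 + 2·45 + 1·86 + 3·44 + 2·10
            = 284 + 210 + 90 + 86 + 132 + 20 = 822.
Overall workload = 822 / 15 = 54.8000 ≈ 54.8.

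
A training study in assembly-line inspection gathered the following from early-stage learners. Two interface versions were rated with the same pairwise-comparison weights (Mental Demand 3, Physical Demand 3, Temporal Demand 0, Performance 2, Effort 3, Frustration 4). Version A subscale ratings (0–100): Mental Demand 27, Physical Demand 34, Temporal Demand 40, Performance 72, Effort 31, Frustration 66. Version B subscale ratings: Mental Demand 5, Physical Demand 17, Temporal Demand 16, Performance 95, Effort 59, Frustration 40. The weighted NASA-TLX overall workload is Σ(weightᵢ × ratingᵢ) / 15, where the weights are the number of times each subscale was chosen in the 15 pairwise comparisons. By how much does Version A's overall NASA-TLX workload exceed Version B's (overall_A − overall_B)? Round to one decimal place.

Version A weighted sum = 3·27 + 3·34 + 0·40 + 2·72 + 3·31 + 4·66 = 81 + 102 + 0 + 144 + 93 + 264 = 684; overall_A = 684/15 = 45.6000.
Version B weighted sum = 3·5 + 3·17 + 0·16 + 2·95 + 3·59 + 4·40 = 15 + 51 + 0 + 190 + 177 + 160 = 593; overall_B = 593/15 = 39.5333.
Difference = 45.6000 − 39.5333 = 6.0667 ≈ 6.1.

6.1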